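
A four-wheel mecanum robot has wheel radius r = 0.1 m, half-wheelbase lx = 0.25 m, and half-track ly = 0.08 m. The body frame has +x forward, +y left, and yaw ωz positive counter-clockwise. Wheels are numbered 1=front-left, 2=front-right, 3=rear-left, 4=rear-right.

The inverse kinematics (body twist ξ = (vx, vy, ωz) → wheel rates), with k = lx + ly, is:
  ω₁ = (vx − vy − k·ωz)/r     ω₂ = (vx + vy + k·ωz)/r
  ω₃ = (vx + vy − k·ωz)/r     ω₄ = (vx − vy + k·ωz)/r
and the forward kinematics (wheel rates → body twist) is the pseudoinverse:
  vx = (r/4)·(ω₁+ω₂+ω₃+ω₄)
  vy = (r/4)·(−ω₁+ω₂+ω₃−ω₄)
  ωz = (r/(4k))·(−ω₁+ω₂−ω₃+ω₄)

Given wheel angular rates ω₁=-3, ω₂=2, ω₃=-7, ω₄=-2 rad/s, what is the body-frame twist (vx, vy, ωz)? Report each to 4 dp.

(-0.2500, 0.0000, 0.7576)

k = lx + ly = 0.25 + 0.08 = 0.3300
ω₁+ω₂+ω₃+ω₄ = -10.0000  →  vx = (0.1/4)·-10.0000 = -0.2500
−ω₁+ω₂+ω₃−ω₄ = 0.0000  →  vy = (0.1/4)·0.0000 = 0.0000
−ω₁+ω₂−ω₃+ω₄ = 10.0000  →  ωz = (0.1/1.3200)·10.0000 = 0.7576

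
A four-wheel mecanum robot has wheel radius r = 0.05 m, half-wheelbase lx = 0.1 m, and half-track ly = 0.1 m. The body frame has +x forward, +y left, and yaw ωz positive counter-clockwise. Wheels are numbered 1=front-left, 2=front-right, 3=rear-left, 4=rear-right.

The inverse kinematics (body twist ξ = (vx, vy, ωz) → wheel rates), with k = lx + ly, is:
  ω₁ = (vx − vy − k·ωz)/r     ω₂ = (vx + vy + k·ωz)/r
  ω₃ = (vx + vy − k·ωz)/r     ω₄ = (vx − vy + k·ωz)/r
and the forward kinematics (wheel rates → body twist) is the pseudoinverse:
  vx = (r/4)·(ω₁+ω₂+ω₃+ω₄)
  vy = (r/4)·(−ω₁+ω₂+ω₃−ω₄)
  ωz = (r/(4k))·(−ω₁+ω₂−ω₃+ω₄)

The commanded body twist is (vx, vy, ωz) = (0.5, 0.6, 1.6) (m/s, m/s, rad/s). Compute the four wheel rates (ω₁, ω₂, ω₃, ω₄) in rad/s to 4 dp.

(-8.4000, 28.4000, 15.6000, 4.4000)

k = lx + ly = 0.1 + 0.1 = 0.2000;  k·ωz = 0.2000·1.6 = 0.3200
ω₁ (FL) = (vx − vy − k·ωz)/r = -0.4200/0.05 = -8.4000
ω₂ (FR) = (vx + vy + k·ωz)/r = 1.4200/0.05 = 28.4000
ω₃ (RL) = (vx + vy − k·ωz)/r = 0.7800/0.05 = 15.6000
ω₄ (RR) = (vx − vy + k·ωz)/r = 0.2200/0.05 = 4.4000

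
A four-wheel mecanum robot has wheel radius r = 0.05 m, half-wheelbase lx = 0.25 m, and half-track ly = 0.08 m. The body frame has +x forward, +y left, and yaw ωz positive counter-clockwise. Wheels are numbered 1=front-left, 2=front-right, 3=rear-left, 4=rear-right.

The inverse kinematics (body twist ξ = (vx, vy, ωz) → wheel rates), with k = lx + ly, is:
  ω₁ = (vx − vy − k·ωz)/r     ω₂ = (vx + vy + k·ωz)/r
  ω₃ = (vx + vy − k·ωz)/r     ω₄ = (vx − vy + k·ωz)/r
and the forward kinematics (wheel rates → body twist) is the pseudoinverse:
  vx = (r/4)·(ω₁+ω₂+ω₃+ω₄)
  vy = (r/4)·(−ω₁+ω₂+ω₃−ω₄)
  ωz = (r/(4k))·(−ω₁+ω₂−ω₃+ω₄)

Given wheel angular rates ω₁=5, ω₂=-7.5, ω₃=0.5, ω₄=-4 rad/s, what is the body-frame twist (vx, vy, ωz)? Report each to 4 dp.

(-0.0750, -0.1000, -0.6439)

k = lx + ly = 0.25 + 0.08 = 0.3300
ω₁+ω₂+ω₃+ω₄ = -6.0000  →  vx = (0.05/4)·-6.0000 = -0.0750
−ω₁+ω₂+ω₃−ω₄ = -8.0000  →  vy = (0.05/4)·-8.0000 = -0.1000
−ω₁+ω₂−ω₃+ω₄ = -17.0000  →  ωz = (0.05/1.3200)·-17.0000 = -0.6439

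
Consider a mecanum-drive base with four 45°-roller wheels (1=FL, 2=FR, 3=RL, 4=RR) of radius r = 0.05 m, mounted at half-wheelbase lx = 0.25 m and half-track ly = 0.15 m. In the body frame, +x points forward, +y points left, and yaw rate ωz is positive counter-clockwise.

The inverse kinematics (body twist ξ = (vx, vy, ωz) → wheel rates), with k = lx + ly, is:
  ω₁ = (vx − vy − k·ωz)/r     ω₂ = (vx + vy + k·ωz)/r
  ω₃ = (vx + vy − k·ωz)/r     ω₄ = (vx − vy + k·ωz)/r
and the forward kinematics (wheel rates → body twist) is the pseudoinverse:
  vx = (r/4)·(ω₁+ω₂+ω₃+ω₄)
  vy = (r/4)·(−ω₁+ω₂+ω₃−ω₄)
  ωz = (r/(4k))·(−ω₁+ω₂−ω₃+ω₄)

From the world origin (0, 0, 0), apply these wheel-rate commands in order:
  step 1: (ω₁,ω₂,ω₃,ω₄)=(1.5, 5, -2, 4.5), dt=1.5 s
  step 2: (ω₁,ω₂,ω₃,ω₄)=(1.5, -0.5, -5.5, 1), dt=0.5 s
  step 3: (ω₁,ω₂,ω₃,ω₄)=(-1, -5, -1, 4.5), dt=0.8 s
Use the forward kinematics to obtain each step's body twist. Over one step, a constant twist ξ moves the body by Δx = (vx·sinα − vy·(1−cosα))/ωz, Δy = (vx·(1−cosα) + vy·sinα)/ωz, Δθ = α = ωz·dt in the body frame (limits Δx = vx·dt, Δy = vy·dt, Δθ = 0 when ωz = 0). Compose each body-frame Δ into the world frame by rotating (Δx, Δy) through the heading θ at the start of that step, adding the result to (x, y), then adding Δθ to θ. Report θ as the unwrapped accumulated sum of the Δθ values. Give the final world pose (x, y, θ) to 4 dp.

(0.2112, -0.1663, 0.5766)

step 1: ξ=(vx,vy,ωz)=(0.1125, -0.0375, 0.3125), dt=1.5 → body Δ=(0.1756, -0.0154, 0.4688) → world pose (0.1756, -0.0154, 0.4688)
step 2: ξ=(vx,vy,ωz)=(-0.0438, -0.1063, 0.1406), dt=0.5 → body Δ=(-0.0200, -0.0538, 0.0703) → world pose (0.1821, -0.0725, 0.5391)
step 3: ξ=(vx,vy,ωz)=(-0.0312, -0.1187, 0.0469), dt=0.8 → body Δ=(-0.0232, -0.0954, 0.0375) → world pose (0.2112, -0.1663, 0.5766)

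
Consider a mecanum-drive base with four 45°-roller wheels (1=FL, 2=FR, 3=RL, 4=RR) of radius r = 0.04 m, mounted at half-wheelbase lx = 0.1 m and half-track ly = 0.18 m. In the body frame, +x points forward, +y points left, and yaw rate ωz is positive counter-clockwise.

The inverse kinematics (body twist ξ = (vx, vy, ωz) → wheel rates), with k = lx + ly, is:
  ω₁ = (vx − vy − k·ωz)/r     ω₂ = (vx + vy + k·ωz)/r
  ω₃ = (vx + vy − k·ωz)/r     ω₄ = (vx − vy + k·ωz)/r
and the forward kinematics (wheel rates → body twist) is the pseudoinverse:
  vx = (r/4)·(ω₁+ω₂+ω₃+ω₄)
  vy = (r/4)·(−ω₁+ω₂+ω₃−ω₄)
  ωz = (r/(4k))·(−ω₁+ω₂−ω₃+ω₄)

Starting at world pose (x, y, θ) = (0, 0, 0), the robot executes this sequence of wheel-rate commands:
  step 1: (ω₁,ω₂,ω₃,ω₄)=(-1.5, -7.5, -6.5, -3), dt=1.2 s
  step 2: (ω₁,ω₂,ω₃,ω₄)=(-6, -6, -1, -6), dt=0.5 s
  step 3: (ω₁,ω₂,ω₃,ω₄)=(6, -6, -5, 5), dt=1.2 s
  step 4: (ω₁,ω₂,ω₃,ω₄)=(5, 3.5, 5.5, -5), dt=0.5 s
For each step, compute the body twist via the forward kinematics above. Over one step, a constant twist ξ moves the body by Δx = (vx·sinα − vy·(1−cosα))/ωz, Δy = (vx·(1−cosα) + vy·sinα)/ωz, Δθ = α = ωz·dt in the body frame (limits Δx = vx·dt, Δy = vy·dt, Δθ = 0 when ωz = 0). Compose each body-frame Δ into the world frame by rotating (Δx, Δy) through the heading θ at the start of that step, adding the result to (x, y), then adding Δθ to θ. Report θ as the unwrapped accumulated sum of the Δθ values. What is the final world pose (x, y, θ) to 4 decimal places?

(-0.3217, -0.2947, -0.4964)

step 1: ξ=(vx,vy,ωz)=(-0.1850, -0.0950, -0.0893), dt=1.2 → body Δ=(-0.2277, -0.1019, -0.1071) → world pose (-0.2277, -0.1019, -0.1071)
step 2: ξ=(vx,vy,ωz)=(-0.1900, 0.0500, -0.1786), dt=0.5 → body Δ=(-0.0938, 0.0292, -0.0893) → world pose (-0.3178, -0.0628, -0.1964)
step 3: ξ=(vx,vy,ωz)=(0.0000, -0.2200, -0.0714), dt=1.2 → body Δ=(-0.0113, -0.2637, -0.0857) → world pose (-0.3803, -0.3192, -0.2821)
step 4: ξ=(vx,vy,ωz)=(0.0900, 0.0900, -0.4286), dt=0.5 → body Δ=(0.0495, 0.0399, -0.2143) → world pose (-0.3217, -0.2947, -0.4964)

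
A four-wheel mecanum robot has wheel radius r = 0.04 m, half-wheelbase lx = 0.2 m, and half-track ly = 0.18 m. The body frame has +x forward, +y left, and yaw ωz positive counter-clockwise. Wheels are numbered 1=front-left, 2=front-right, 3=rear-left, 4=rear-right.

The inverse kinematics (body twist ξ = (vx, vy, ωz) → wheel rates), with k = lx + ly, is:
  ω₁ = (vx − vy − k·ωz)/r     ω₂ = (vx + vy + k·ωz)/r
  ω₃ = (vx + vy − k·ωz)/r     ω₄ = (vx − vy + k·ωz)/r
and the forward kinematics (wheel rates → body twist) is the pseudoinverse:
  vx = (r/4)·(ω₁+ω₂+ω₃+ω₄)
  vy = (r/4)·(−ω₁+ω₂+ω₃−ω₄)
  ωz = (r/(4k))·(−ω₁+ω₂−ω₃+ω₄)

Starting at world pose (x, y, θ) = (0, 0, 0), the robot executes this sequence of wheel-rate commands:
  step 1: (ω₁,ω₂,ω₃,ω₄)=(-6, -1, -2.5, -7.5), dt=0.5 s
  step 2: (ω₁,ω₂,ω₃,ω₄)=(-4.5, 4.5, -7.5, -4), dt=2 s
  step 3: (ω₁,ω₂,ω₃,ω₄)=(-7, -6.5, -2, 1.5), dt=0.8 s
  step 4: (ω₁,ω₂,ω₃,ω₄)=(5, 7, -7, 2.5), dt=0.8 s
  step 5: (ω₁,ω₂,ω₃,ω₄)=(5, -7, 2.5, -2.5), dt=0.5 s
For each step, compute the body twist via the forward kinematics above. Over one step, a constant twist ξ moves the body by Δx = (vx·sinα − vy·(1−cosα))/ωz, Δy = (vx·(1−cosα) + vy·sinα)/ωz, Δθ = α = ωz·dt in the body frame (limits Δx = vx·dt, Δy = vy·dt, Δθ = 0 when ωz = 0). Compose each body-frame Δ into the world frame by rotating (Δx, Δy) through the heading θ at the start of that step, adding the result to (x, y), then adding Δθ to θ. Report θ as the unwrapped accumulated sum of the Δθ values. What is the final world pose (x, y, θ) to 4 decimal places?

step 1: ξ=(vx,vy,ωz)=(-0.1700, 0.1000, 0.0000), dt=0.5 → body Δ=(-0.0850, 0.0500, 0.0000) → world pose (-0.0850, 0.0500, 0.0000)
step 2: ξ=(vx,vy,ωz)=(-0.1150, 0.0550, 0.3289), dt=2.0 → body Δ=(-0.2487, 0.0293, 0.6579) → world pose (-0.3337, 0.0793, 0.6579)
step 3: ξ=(vx,vy,ωz)=(-0.1400, -0.0300, 0.1053), dt=0.8 → body Δ=(-0.1109, -0.0287, 0.0842) → world pose (-0.4038, -0.0112, 0.7421)
step 4: ξ=(vx,vy,ωz)=(0.0750, -0.0750, 0.3026), dt=0.8 → body Δ=(0.0666, -0.0522, 0.2421) → world pose (-0.3195, -0.0046, 0.9842)
step 5: ξ=(vx,vy,ωz)=(-0.0200, -0.0700, -0.4474), dt=0.5 → body Δ=(-0.0138, -0.0336, -0.2237) → world pose (-0.2991, -0.0347, 0.7605)

(-0.2991, -0.0347, 0.7605)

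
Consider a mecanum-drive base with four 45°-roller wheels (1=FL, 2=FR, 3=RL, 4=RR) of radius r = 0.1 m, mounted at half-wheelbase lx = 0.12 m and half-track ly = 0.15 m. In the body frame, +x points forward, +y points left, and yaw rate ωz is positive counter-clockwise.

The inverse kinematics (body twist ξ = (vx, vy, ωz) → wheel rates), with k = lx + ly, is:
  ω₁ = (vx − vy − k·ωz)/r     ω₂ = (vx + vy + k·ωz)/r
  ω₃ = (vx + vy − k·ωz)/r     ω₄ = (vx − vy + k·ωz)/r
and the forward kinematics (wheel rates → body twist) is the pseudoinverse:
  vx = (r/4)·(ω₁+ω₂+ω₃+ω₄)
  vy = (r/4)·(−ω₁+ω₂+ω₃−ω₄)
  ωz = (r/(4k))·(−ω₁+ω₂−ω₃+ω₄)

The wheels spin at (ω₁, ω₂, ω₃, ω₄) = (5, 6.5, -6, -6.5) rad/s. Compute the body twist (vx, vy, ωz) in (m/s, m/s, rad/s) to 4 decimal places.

k = lx + ly = 0.12 + 0.15 = 0.2700
ω₁+ω₂+ω₃+ω₄ = -1.0000  →  vx = (0.1/4)·-1.0000 = -0.0250
−ω₁+ω₂+ω₃−ω₄ = 2.0000  →  vy = (0.1/4)·2.0000 = 0.0500
−ω₁+ω₂−ω₃+ω₄ = 1.0000  →  ωz = (0.1/1.0800)·1.0000 = 0.0926

(-0.0250, 0.0500, 0.0926)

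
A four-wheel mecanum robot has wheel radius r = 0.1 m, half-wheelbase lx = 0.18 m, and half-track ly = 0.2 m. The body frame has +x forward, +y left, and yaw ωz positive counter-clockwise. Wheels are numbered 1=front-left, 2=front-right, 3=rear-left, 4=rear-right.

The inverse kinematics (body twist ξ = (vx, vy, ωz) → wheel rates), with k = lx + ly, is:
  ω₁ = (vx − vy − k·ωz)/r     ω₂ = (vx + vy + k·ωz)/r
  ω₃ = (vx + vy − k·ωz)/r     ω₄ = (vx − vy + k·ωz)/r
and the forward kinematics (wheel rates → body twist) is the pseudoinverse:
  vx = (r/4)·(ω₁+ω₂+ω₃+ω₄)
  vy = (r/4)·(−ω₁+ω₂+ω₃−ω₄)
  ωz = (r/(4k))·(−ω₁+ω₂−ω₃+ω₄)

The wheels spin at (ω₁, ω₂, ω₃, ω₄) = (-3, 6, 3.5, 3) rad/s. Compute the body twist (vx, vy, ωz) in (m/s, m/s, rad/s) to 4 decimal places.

(0.2375, 0.2375, 0.5592)

k = lx + ly = 0.18 + 0.2 = 0.3800
ω₁+ω₂+ω₃+ω₄ = 9.5000  →  vx = (0.1/4)·9.5000 = 0.2375
−ω₁+ω₂+ω₃−ω₄ = 9.5000  →  vy = (0.1/4)·9.5000 = 0.2375
−ω₁+ω₂−ω₃+ω₄ = 8.5000  →  ωz = (0.1/1.5200)·8.5000 = 0.5592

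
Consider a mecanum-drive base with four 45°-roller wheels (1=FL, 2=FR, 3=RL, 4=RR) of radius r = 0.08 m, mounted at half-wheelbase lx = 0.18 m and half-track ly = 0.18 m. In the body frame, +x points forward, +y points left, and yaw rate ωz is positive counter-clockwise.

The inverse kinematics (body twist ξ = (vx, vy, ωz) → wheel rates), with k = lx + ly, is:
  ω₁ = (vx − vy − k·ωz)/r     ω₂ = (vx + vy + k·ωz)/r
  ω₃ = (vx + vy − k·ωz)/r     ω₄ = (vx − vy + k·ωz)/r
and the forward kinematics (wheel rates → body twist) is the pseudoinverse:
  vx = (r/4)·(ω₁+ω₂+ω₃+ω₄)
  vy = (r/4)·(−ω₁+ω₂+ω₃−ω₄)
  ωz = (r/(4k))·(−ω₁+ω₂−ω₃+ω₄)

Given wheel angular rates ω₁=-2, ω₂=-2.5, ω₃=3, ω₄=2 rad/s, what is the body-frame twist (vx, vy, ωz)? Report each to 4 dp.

(0.0100, 0.0100, -0.0833)

k = lx + ly = 0.18 + 0.18 = 0.3600
ω₁+ω₂+ω₃+ω₄ = 0.5000  →  vx = (0.08/4)·0.5000 = 0.0100
−ω₁+ω₂+ω₃−ω₄ = 0.5000  →  vy = (0.08/4)·0.5000 = 0.0100
−ω₁+ω₂−ω₃+ω₄ = -1.5000  →  ωz = (0.08/1.4400)·-1.5000 = -0.0833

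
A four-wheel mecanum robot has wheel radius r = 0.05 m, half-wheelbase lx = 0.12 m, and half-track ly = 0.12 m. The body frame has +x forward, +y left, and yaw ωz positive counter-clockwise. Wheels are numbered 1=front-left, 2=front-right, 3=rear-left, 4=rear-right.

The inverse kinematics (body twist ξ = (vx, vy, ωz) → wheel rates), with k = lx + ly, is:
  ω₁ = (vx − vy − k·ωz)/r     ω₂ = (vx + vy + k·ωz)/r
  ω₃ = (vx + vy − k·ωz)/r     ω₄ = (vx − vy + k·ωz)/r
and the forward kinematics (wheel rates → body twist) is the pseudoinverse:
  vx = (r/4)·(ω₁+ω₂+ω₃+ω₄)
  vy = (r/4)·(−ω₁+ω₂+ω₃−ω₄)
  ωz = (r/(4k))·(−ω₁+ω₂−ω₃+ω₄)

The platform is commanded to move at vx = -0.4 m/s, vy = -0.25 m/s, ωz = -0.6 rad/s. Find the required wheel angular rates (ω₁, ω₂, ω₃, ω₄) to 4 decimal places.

(-0.1200, -15.8800, -10.1200, -5.8800)

k = lx + ly = 0.12 + 0.12 = 0.2400;  k·ωz = 0.2400·-0.6 = -0.1440
ω₁ (FL) = (vx − vy − k·ωz)/r = -0.0060/0.05 = -0.1200
ω₂ (FR) = (vx + vy + k·ωz)/r = -0.7940/0.05 = -15.8800
ω₃ (RL) = (vx + vy − k·ωz)/r = -0.5060/0.05 = -10.1200
ω₄ (RR) = (vx − vy + k·ωz)/r = -0.2940/0.05 = -5.8800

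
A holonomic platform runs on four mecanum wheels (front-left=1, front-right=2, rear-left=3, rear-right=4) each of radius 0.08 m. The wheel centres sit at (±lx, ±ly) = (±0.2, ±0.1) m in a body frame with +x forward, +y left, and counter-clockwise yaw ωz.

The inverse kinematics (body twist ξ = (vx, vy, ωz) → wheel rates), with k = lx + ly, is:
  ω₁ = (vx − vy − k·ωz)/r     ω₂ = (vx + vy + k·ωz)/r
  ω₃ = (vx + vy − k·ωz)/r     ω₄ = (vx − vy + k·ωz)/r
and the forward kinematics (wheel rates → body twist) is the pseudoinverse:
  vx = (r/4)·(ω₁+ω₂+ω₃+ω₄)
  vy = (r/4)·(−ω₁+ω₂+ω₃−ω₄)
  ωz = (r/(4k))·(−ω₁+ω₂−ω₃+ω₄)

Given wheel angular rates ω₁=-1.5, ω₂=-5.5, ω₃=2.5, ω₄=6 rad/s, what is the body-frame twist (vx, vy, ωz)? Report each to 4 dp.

(0.0300, -0.1500, -0.0333)

k = lx + ly = 0.2 + 0.1 = 0.3000
ω₁+ω₂+ω₃+ω₄ = 1.5000  →  vx = (0.08/4)·1.5000 = 0.0300
−ω₁+ω₂+ω₃−ω₄ = -7.5000  →  vy = (0.08/4)·-7.5000 = -0.1500
−ω₁+ω₂−ω₃+ω₄ = -0.5000  →  ωz = (0.08/1.2000)·-0.5000 = -0.0333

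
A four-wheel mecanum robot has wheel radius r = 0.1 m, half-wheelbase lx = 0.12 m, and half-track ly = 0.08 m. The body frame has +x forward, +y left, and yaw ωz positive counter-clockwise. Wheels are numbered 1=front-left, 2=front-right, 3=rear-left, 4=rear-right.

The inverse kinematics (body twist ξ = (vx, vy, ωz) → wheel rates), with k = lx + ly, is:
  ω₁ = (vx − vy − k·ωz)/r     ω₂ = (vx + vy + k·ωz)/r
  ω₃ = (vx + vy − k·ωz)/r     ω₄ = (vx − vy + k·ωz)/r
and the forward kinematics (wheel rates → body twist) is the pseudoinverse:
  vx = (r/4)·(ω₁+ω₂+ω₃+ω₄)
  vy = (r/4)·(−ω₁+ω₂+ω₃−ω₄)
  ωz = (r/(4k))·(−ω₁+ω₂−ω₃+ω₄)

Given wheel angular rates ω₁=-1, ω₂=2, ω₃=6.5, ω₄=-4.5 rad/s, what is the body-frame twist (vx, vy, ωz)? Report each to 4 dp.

(0.0750, 0.3500, -1.0000)

k = lx + ly = 0.12 + 0.08 = 0.2000
ω₁+ω₂+ω₃+ω₄ = 3.0000  →  vx = (0.1/4)·3.0000 = 0.0750
−ω₁+ω₂+ω₃−ω₄ = 14.0000  →  vy = (0.1/4)·14.0000 = 0.3500
−ω₁+ω₂−ω₃+ω₄ = -8.0000  →  ωz = (0.1/0.8000)·-8.0000 = -1.0000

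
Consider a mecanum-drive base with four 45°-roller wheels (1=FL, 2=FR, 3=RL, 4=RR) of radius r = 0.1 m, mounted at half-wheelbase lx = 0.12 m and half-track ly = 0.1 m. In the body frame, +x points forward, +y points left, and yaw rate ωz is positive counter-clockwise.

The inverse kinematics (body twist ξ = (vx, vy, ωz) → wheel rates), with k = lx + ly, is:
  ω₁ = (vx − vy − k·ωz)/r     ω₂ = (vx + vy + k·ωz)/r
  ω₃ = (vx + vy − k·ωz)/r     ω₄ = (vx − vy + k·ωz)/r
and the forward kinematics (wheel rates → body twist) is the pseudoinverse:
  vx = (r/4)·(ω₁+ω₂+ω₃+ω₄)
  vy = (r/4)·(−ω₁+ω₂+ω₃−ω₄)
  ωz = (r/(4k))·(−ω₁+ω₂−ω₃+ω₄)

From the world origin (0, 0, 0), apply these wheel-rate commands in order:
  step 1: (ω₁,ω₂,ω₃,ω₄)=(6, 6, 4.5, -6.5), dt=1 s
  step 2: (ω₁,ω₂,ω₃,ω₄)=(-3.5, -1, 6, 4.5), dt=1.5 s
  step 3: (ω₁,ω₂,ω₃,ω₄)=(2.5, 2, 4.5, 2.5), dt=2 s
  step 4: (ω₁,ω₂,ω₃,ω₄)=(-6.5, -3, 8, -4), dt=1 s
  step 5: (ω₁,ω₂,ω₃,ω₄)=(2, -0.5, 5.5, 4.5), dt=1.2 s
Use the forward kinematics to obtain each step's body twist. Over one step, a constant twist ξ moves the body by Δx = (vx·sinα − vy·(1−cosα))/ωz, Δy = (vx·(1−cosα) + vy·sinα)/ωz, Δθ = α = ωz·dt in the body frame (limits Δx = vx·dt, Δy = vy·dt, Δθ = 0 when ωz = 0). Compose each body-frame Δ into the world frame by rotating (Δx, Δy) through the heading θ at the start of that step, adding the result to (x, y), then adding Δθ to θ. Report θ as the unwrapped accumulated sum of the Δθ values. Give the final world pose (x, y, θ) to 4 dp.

(0.8016, -0.7560, -3.0909)

step 1: ξ=(vx,vy,ωz)=(0.2500, 0.2750, -1.2500), dt=1.0 → body Δ=(0.3404, 0.0718, -1.2500) → world pose (0.3404, 0.0718, -1.2500)
step 2: ξ=(vx,vy,ωz)=(0.1500, 0.1000, 0.1136), dt=1.5 → body Δ=(0.2112, 0.1684, 0.1705) → world pose (0.5668, -0.0754, -1.0795)
step 3: ξ=(vx,vy,ωz)=(0.2875, 0.0375, -0.2841), dt=2.0 → body Δ=(0.5653, -0.0880, -0.5682) → world pose (0.7559, -0.6154, -1.6477)
step 4: ξ=(vx,vy,ωz)=(-0.1375, 0.3875, -0.9659), dt=1.0 → body Δ=(0.0559, 0.3914, -0.9659) → world pose (1.1419, -0.7013, -2.6136)
step 5: ξ=(vx,vy,ωz)=(0.2875, -0.0375, -0.3977), dt=1.2 → body Δ=(0.3215, -0.1241, -0.4773) → world pose (0.8016, -0.7560, -3.0909)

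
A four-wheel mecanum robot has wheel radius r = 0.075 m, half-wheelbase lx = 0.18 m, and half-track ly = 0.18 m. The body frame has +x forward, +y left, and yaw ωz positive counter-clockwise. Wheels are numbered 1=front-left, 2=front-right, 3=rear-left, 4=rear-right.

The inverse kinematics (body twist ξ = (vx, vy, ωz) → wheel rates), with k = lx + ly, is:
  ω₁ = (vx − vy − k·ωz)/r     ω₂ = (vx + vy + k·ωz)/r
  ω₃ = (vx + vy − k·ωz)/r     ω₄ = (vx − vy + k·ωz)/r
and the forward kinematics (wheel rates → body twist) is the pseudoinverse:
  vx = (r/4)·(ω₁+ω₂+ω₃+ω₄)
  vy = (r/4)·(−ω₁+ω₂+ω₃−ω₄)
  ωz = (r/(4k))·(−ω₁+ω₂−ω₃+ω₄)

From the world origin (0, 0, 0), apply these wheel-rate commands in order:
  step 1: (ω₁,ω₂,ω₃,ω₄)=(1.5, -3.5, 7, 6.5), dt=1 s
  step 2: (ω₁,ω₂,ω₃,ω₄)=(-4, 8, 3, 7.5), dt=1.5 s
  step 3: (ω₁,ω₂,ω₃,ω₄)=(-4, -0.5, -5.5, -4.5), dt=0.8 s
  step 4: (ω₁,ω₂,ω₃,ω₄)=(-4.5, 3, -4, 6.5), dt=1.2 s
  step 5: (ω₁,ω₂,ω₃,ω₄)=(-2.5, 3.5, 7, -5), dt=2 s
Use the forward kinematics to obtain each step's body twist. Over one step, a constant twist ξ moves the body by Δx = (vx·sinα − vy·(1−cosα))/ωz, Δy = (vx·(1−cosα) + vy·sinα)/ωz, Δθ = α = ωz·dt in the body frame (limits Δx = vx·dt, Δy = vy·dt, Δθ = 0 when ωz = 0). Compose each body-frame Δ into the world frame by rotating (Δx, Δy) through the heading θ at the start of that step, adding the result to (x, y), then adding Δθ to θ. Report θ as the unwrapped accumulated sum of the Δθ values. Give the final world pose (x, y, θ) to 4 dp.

step 1: ξ=(vx,vy,ωz)=(0.2156, -0.0844, -0.2865), dt=1.0 → body Δ=(0.2007, -0.1139, -0.2865) → world pose (0.2007, -0.1139, -0.2865)
step 2: ξ=(vx,vy,ωz)=(0.2719, 0.1406, 0.8594), dt=1.5 → body Δ=(0.1857, 0.3856, 1.2891) → world pose (0.4878, 0.2035, 1.0026)
step 3: ξ=(vx,vy,ωz)=(-0.2719, 0.0469, 0.2344), dt=0.8 → body Δ=(-0.2197, 0.0169, 0.1875) → world pose (0.3553, 0.0274, 1.1901)
step 4: ξ=(vx,vy,ωz)=(0.0188, -0.0563, 0.9375), dt=1.2 → body Δ=(0.0522, -0.0428, 1.1250) → world pose (0.4144, 0.0600, 2.3151)
step 5: ξ=(vx,vy,ωz)=(0.0563, 0.3375, -0.3125), dt=2.0 → body Δ=(0.3095, 0.5979, -0.6250) → world pose (-0.2351, -0.1174, 1.6901)

(-0.2351, -0.1174, 1.6901)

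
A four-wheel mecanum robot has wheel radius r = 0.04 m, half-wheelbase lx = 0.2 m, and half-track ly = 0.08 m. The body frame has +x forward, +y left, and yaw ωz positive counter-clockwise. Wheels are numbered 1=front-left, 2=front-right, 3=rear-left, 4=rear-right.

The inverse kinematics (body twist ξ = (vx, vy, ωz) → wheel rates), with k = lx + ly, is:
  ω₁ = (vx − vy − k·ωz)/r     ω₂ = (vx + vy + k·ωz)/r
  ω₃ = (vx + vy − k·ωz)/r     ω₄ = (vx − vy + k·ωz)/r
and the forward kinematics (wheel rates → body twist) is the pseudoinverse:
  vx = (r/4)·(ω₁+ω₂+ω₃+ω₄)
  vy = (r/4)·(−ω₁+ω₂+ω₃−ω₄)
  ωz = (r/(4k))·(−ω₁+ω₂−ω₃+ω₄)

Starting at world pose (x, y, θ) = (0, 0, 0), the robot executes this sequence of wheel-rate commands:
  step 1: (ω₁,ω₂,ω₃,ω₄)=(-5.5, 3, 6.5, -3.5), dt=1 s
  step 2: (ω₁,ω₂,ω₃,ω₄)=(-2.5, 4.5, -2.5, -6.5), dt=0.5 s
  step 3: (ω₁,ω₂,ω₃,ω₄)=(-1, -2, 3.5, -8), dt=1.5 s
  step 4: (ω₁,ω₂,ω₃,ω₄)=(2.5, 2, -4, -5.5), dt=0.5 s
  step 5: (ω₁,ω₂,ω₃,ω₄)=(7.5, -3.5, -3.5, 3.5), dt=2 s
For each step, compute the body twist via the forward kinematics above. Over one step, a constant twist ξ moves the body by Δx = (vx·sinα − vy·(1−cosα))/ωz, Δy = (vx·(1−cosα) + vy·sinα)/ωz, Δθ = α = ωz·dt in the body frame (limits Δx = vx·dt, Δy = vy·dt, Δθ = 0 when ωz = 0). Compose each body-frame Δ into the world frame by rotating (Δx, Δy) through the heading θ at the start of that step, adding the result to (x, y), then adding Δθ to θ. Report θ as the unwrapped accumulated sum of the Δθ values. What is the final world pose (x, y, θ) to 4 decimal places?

step 1: ξ=(vx,vy,ωz)=(0.0050, 0.1850, -0.0536), dt=1.0 → body Δ=(0.0100, 0.1848, -0.0536) → world pose (0.0100, 0.1848, -0.0536)
step 2: ξ=(vx,vy,ωz)=(-0.0700, 0.1100, 0.1071), dt=0.5 → body Δ=(-0.0365, 0.0540, 0.0536) → world pose (-0.0236, 0.2407, 0.0000)
step 3: ξ=(vx,vy,ωz)=(-0.0750, 0.1050, -0.4464), dt=1.5 → body Δ=(-0.0535, 0.1823, -0.6696) → world pose (-0.0770, 0.4230, -0.6696)
step 4: ξ=(vx,vy,ωz)=(-0.0500, 0.0100, -0.0714), dt=0.5 → body Δ=(-0.0249, 0.0054, -0.0357) → world pose (-0.0932, 0.4427, -0.7054)
step 5: ξ=(vx,vy,ωz)=(0.0400, -0.1800, -0.1429), dt=2.0 → body Δ=(0.0278, -0.3665, -0.2857) → world pose (-0.3096, 0.1456, -0.9911)

(-0.3096, 0.1456, -0.9911)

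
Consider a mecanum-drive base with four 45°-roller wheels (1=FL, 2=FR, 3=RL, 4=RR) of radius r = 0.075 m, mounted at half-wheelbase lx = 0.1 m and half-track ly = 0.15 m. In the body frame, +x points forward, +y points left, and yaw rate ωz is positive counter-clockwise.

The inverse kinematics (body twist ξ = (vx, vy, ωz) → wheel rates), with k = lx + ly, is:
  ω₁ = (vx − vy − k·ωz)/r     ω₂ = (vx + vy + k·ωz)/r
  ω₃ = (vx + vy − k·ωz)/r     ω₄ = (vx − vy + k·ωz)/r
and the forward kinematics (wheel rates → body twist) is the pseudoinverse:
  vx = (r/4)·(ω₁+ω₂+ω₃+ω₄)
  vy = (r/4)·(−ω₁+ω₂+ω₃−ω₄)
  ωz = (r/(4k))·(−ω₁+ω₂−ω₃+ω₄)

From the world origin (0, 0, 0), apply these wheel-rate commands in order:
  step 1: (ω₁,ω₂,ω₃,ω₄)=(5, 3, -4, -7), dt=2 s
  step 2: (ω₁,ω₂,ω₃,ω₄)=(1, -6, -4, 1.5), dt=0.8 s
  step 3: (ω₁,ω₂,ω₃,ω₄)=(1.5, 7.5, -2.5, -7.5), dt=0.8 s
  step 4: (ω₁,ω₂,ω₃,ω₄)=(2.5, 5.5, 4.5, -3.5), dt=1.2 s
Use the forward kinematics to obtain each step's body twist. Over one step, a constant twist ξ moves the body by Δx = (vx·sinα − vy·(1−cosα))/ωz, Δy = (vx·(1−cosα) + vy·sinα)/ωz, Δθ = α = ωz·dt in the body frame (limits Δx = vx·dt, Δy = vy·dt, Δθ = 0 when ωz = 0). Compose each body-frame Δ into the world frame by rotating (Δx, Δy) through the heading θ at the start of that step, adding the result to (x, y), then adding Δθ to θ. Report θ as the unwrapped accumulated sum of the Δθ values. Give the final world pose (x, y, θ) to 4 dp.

step 1: ξ=(vx,vy,ωz)=(-0.0563, 0.0188, -0.3750), dt=2.0 → body Δ=(-0.0888, 0.0743, -0.7500) → world pose (-0.0888, 0.0743, -0.7500)
step 2: ξ=(vx,vy,ωz)=(-0.1406, -0.2344, -0.1125), dt=0.8 → body Δ=(-0.1208, -0.1822, -0.0900) → world pose (-0.3014, 0.0234, -0.8400)
step 3: ξ=(vx,vy,ωz)=(-0.0188, 0.2062, 0.0750), dt=0.8 → body Δ=(-0.0199, 0.1645, 0.0600) → world pose (-0.1922, 0.1480, -0.7800)
step 4: ξ=(vx,vy,ωz)=(0.1687, 0.2062, -0.3750), dt=1.2 → body Δ=(0.2505, 0.1944, -0.4500) → world pose (0.1226, 0.1100, -1.2300)

(0.1226, 0.1100, -1.2300)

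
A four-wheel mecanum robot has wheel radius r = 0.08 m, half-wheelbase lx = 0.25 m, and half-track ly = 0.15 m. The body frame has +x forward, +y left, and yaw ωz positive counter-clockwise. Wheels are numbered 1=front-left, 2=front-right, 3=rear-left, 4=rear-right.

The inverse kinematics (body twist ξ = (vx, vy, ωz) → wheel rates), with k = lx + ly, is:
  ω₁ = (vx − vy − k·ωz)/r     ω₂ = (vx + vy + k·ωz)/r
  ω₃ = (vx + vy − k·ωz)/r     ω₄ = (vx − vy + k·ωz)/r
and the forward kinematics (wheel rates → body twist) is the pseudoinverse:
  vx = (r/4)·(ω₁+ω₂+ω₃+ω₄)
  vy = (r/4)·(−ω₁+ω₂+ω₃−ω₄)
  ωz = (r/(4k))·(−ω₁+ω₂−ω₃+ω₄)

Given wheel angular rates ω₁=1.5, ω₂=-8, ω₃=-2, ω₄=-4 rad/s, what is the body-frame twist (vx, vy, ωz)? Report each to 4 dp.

k = lx + ly = 0.25 + 0.15 = 0.4000
ω₁+ω₂+ω₃+ω₄ = -12.5000  →  vx = (0.08/4)·-12.5000 = -0.2500
−ω₁+ω₂+ω₃−ω₄ = -7.5000  →  vy = (0.08/4)·-7.5000 = -0.1500
−ω₁+ω₂−ω₃+ω₄ = -11.5000  →  ωz = (0.08/1.6000)·-11.5000 = -0.5750

(-0.2500, -0.1500, -0.5750)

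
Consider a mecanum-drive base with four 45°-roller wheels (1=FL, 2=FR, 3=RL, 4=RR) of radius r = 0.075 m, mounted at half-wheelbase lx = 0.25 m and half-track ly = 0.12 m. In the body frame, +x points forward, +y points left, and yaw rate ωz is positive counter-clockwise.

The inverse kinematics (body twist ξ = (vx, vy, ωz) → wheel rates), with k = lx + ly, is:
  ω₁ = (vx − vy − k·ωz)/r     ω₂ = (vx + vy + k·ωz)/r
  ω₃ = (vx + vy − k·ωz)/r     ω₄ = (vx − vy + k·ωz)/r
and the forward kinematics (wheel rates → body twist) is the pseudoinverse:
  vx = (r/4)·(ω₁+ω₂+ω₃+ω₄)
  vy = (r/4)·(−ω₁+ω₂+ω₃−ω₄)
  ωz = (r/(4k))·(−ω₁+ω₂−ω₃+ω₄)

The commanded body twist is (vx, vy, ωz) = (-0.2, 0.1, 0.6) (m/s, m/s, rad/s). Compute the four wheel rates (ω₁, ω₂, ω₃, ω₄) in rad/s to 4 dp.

(-6.9600, 1.6267, -4.2933, -1.0400)

k = lx + ly = 0.25 + 0.12 = 0.3700;  k·ωz = 0.3700·0.6 = 0.2220
ω₁ (FL) = (vx − vy − k·ωz)/r = -0.5220/0.075 = -6.9600
ω₂ (FR) = (vx + vy + k·ωz)/r = 0.1220/0.075 = 1.6267
ω₃ (RL) = (vx + vy − k·ωz)/r = -0.3220/0.075 = -4.2933
ω₄ (RR) = (vx − vy + k·ωz)/r = -0.0780/0.075 = -1.0400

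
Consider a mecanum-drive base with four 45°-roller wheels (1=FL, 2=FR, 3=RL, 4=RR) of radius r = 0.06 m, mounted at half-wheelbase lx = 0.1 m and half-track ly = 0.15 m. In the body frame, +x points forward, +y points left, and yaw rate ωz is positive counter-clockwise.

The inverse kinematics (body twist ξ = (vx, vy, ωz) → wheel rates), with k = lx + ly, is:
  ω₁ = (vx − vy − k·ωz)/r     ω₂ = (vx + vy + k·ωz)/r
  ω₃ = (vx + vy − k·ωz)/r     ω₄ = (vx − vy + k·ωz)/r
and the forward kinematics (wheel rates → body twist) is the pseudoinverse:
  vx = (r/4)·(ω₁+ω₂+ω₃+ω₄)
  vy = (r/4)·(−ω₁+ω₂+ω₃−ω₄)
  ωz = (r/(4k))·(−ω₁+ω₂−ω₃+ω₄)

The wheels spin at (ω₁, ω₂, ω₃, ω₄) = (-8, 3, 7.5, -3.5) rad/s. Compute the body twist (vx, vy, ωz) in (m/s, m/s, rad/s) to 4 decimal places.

(-0.0150, 0.3300, 0.0000)

k = lx + ly = 0.1 + 0.15 = 0.2500
ω₁+ω₂+ω₃+ω₄ = -1.0000  →  vx = (0.06/4)·-1.0000 = -0.0150
−ω₁+ω₂+ω₃−ω₄ = 22.0000  →  vy = (0.06/4)·22.0000 = 0.3300
−ω₁+ω₂−ω₃+ω₄ = 0.0000  →  ωz = (0.06/1.0000)·0.0000 = 0.0000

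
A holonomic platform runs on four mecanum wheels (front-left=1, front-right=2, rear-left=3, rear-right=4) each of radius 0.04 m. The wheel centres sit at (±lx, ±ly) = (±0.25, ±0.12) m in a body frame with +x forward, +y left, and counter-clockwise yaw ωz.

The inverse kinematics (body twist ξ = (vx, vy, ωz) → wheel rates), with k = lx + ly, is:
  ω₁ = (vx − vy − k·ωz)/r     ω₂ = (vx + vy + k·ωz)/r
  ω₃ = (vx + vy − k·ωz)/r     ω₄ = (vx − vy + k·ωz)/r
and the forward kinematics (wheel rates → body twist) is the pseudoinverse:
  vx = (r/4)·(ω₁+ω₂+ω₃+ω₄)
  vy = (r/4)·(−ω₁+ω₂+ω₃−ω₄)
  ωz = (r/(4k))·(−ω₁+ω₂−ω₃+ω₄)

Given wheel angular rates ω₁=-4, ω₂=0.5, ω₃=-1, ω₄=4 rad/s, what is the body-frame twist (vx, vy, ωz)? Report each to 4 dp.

k = lx + ly = 0.25 + 0.12 = 0.3700
ω₁+ω₂+ω₃+ω₄ = -0.5000  →  vx = (0.04/4)·-0.5000 = -0.0050
−ω₁+ω₂+ω₃−ω₄ = -0.5000  →  vy = (0.04/4)·-0.5000 = -0.0050
−ω₁+ω₂−ω₃+ω₄ = 9.5000  →  ωz = (0.04/1.4800)·9.5000 = 0.2568

(-0.0050, -0.0050, 0.2568)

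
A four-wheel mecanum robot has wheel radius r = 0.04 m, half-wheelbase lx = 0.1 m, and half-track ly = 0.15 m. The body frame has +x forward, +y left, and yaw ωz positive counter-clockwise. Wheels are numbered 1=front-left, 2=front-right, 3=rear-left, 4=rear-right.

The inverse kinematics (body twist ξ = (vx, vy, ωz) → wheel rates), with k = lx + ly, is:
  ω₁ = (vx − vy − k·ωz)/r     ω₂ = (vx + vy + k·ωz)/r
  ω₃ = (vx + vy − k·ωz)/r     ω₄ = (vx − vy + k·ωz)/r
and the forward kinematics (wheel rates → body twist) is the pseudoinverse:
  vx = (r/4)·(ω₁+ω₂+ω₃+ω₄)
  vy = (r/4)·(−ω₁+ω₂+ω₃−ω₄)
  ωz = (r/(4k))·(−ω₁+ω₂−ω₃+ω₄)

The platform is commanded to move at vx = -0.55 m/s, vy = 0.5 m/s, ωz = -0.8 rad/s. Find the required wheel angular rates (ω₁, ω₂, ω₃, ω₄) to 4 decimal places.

k = lx + ly = 0.1 + 0.15 = 0.2500;  k·ωz = 0.2500·-0.8 = -0.2000
ω₁ (FL) = (vx − vy − k·ωz)/r = -0.8500/0.04 = -21.2500
ω₂ (FR) = (vx + vy + k·ωz)/r = -0.2500/0.04 = -6.2500
ω₃ (RL) = (vx + vy − k·ωz)/r = 0.1500/0.04 = 3.7500
ω₄ (RR) = (vx − vy + k·ωz)/r = -1.2500/0.04 = -31.2500

(-21.2500, -6.2500, 3.7500, -31.2500)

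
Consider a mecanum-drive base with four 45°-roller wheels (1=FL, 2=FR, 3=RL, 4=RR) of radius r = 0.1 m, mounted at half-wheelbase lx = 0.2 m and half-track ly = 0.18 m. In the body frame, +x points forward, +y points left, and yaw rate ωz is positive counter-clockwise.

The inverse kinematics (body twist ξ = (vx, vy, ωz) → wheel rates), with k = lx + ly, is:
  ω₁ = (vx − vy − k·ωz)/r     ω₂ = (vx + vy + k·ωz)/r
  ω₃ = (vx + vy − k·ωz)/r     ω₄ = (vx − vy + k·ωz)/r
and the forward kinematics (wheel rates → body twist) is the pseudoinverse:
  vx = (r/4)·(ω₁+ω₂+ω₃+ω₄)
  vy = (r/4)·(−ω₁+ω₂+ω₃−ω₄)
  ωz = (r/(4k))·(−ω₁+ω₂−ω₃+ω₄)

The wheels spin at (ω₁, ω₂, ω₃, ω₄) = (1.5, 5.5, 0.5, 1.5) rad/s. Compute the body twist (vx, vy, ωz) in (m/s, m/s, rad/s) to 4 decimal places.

k = lx + ly = 0.2 + 0.18 = 0.3800
ω₁+ω₂+ω₃+ω₄ = 9.0000  →  vx = (0.1/4)·9.0000 = 0.2250
−ω₁+ω₂+ω₃−ω₄ = 3.0000  →  vy = (0.1/4)·3.0000 = 0.0750
−ω₁+ω₂−ω₃+ω₄ = 5.0000  →  ωz = (0.1/1.5200)·5.0000 = 0.3289

(0.2250, 0.0750, 0.3289)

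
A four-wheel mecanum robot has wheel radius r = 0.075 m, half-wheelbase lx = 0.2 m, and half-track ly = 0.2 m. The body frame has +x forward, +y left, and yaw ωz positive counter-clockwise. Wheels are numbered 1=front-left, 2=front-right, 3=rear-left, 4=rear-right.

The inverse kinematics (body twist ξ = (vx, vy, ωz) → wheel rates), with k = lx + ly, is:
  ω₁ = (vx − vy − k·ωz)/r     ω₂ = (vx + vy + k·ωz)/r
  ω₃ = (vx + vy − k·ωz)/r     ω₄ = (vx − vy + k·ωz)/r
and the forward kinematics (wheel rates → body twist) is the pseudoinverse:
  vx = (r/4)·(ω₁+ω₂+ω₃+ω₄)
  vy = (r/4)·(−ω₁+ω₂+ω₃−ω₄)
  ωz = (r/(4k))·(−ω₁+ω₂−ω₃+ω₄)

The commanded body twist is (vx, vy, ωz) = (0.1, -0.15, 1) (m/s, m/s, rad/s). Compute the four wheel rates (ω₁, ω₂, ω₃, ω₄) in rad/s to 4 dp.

(-2.0000, 4.6667, -6.0000, 8.6667)

k = lx + ly = 0.2 + 0.2 = 0.4000;  k·ωz = 0.4000·1 = 0.4000
ω₁ (FL) = (vx − vy − k·ωz)/r = -0.1500/0.075 = -2.0000
ω₂ (FR) = (vx + vy + k·ωz)/r = 0.3500/0.075 = 4.6667
ω₃ (RL) = (vx + vy − k·ωz)/r = -0.4500/0.075 = -6.0000
ω₄ (RR) = (vx − vy + k·ωz)/r = 0.6500/0.075 = 8.6667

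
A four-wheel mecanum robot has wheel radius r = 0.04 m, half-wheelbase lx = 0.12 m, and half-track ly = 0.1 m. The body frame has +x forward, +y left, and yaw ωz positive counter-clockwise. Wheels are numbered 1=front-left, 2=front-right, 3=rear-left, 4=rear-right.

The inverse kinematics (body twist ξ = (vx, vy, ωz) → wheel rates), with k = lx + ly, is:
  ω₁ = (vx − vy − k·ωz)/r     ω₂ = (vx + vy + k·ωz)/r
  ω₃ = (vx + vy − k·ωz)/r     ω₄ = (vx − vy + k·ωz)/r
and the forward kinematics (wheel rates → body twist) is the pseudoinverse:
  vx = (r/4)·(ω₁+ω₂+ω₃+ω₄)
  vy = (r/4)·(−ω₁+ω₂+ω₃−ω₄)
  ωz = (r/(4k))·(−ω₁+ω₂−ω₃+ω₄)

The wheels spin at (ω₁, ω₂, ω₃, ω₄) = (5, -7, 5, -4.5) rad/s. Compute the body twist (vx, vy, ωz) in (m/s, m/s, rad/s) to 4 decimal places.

(-0.0150, -0.0250, -0.9773)

k = lx + ly = 0.12 + 0.1 = 0.2200
ω₁+ω₂+ω₃+ω₄ = -1.5000  →  vx = (0.04/4)·-1.5000 = -0.0150
−ω₁+ω₂+ω₃−ω₄ = -2.5000  →  vy = (0.04/4)·-2.5000 = -0.0250
−ω₁+ω₂−ω₃+ω₄ = -21.5000  →  ωz = (0.04/0.8800)·-21.5000 = -0.9773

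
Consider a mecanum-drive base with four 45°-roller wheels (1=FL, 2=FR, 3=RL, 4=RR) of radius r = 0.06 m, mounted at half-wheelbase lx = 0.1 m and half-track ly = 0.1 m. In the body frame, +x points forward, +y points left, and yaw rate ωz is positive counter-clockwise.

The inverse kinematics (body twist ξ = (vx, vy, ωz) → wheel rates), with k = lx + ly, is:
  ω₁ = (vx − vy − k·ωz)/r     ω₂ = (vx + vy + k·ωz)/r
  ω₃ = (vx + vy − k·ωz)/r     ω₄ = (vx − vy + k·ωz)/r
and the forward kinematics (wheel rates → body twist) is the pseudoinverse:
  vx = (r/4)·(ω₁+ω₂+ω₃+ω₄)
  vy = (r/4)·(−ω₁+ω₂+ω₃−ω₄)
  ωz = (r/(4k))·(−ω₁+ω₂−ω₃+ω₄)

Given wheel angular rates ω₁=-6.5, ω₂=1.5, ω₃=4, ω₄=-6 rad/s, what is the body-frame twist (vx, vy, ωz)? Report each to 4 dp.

(-0.1050, 0.2700, -0.1500)

k = lx + ly = 0.1 + 0.1 = 0.2000
ω₁+ω₂+ω₃+ω₄ = -7.0000  →  vx = (0.06/4)·-7.0000 = -0.1050
−ω₁+ω₂+ω₃−ω₄ = 18.0000  →  vy = (0.06/4)·18.0000 = 0.2700
−ω₁+ω₂−ω₃+ω₄ = -2.0000  →  ωz = (0.06/0.8000)·-2.0000 = -0.1500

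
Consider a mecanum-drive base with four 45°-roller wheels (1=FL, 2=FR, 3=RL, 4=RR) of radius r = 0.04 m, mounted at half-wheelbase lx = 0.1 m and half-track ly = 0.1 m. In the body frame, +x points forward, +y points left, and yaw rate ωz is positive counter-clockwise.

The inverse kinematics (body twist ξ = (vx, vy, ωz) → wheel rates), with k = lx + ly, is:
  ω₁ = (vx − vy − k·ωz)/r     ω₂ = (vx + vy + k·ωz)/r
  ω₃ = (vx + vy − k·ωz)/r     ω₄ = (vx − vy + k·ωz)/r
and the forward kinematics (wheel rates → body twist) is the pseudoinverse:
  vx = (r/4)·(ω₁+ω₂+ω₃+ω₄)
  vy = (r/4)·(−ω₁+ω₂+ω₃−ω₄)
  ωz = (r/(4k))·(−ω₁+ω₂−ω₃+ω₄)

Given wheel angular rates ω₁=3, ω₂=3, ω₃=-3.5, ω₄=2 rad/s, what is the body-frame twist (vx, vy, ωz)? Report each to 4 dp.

(0.0450, -0.0550, 0.2750)

k = lx + ly = 0.1 + 0.1 = 0.2000
ω₁+ω₂+ω₃+ω₄ = 4.5000  →  vx = (0.04/4)·4.5000 = 0.0450
−ω₁+ω₂+ω₃−ω₄ = -5.5000  →  vy = (0.04/4)·-5.5000 = -0.0550
−ω₁+ω₂−ω₃+ω₄ = 5.5000  →  ωz = (0.04/0.8000)·5.5000 = 0.2750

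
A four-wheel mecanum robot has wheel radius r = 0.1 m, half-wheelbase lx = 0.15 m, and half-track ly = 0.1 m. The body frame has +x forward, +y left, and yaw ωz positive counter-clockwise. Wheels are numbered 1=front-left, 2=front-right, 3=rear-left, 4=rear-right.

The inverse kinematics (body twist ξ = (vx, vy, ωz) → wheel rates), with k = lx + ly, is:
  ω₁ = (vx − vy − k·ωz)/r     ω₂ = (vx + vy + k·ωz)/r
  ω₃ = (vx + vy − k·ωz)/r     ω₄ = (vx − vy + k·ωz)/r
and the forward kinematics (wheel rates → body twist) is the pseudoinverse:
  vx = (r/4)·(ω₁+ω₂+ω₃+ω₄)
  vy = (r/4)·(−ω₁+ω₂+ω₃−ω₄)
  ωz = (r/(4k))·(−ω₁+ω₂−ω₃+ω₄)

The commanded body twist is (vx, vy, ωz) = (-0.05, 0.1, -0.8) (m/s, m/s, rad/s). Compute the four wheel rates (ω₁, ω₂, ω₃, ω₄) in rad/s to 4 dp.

k = lx + ly = 0.15 + 0.1 = 0.2500;  k·ωz = 0.2500·-0.8 = -0.2000
ω₁ (FL) = (vx − vy − k·ωz)/r = 0.0500/0.1 = 0.5000
ω₂ (FR) = (vx + vy + k·ωz)/r = -0.1500/0.1 = -1.5000
ω₃ (RL) = (vx + vy − k·ωz)/r = 0.2500/0.1 = 2.5000
ω₄ (RR) = (vx − vy + k·ωz)/r = -0.3500/0.1 = -3.5000

(0.5000, -1.5000, 2.5000, -3.5000)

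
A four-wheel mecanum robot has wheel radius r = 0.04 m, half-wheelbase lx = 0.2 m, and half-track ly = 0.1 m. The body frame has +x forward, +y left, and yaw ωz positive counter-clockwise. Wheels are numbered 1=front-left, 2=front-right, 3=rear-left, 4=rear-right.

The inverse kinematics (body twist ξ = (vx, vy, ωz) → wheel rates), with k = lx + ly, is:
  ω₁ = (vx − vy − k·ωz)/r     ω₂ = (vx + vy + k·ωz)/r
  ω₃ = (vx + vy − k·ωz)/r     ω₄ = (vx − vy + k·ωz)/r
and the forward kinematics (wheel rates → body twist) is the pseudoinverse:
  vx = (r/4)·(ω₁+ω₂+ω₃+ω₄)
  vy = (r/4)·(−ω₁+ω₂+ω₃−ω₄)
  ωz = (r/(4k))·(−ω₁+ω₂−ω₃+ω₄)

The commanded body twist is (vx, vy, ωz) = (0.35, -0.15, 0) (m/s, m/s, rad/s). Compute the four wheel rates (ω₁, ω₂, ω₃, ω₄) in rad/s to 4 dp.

(12.5000, 5.0000, 5.0000, 12.5000)

k = lx + ly = 0.2 + 0.1 = 0.3000;  k·ωz = 0.3000·0 = 0.0000
ω₁ (FL) = (vx − vy − k·ωz)/r = 0.5000/0.04 = 12.5000
ω₂ (FR) = (vx + vy + k·ωz)/r = 0.2000/0.04 = 5.0000
ω₃ (RL) = (vx + vy − k·ωz)/r = 0.2000/0.04 = 5.0000
ω₄ (RR) = (vx − vy + k·ωz)/r = 0.5000/0.04 = 12.5000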